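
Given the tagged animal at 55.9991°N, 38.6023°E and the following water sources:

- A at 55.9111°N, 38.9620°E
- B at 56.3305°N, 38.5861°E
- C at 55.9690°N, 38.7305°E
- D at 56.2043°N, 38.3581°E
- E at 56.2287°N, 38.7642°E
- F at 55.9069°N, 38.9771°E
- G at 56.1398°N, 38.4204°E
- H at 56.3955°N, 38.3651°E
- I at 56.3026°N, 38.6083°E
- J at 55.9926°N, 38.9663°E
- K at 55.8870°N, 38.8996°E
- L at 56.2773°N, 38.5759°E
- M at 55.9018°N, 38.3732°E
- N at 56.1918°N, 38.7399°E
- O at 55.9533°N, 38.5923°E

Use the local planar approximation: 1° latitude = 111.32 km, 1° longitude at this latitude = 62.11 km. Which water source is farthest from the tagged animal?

H

Distances from 55.9991°N, 38.6023°E:
A: √((-0.0880·111.32)² + (0.3597·62.11)²) = √(95.964751 + 499.118806) = 24.3943 km
B: √((0.3314·111.32)² + (-0.0162·62.11)²) = √(1360.978936 + 1.012402) = 36.9052 km
C: √((-0.0301·111.32)² + (0.1282·62.11)²) = √(11.227405 + 63.401438) = 8.6388 km
D: √((0.2052·111.32)² + (-0.2442·62.11)²) = √(521.796436 + 230.045837) = 27.4197 km
E: √((0.2296·111.32)² + (0.1619·62.11)²) = √(653.266162 + 101.115272) = 27.4660 km
F: √((-0.0922·111.32)² + (0.3748·62.11)²) = √(105.343620 + 541.903833) = 25.4411 km
G: √((0.1407·111.32)² + (-0.1819·62.11)²) = √(245.320923 + 127.640488) = 19.3122 km
H: √((0.3964·111.32)² + (-0.2372·62.11)²) = √(1947.214016 + 217.046321) = 46.5216 km
I: √((0.3035·111.32)² + (0.0060·62.11)²) = √(1141.468119 + 0.138875) = 33.7877 km
J: √((-0.0065·111.32)² + (0.3640·62.11)²) = √(0.523568 + 511.123473) = 22.6196 km
K: √((-0.1121·111.32)² + (0.2973·62.11)²) = √(155.724742 + 340.967415) = 22.2866 km
L: √((0.2782·111.32)² + (-0.0264·62.11)²) = √(959.092835 + 2.688629) = 31.0126 km
M: √((-0.0973·111.32)² + (-0.2291·62.11)²) = √(117.320006 + 202.475853) = 17.8828 km
N: √((0.1927·111.32)² + (0.1376·62.11)²) = √(460.161017 + 73.039859) = 23.0911 km
O: √((-0.0458·111.32)² + (-0.0100·62.11)²) = √(25.994254 + 0.385765) = 5.1361 km
Maximum: H at 46.5216 km.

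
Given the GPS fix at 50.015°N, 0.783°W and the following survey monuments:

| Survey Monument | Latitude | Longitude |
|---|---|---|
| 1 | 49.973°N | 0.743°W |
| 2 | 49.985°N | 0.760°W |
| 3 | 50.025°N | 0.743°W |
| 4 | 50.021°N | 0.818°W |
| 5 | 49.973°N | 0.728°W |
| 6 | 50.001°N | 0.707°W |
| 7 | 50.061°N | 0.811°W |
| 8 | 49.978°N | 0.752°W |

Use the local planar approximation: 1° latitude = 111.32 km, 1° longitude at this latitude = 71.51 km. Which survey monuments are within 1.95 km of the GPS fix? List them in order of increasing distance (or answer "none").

none

Distances from 50.015°N, 0.783°W:
1: 5.481 km
2: 3.723 km
3: 3.069 km
4: 2.590 km
5: 6.110 km
6: 5.654 km
7: 5.498 km
8: 4.678 km
Threshold 1.95 km: none within range.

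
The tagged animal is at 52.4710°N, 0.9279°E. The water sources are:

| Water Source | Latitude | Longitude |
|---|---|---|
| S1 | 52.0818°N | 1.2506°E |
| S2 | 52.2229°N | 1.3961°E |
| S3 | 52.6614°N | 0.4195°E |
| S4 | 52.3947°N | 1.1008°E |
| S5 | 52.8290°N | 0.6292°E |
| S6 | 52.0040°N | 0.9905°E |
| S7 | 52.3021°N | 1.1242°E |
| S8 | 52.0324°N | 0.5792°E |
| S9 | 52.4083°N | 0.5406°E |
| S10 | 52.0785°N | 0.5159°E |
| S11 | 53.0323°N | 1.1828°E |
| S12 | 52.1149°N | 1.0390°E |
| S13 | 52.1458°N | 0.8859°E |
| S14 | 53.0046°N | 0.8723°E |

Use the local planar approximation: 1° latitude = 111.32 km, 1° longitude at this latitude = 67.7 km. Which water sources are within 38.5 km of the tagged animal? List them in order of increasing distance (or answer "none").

Distances from 52.4710°N, 0.9279°E:
S1: 48.5222 km
S2: 42.0415 km
S3: 40.4214 km
S4: 14.4623 km
S5: 44.6895 km
S6: 52.1589 km
S7: 23.0244 km
S8: 54.2325 km
S9: 27.1333 km
S10: 51.8370 km
S11: 64.8231 km
S12: 40.3483 km
S13: 36.3128 km
S14: 59.5195 km
Threshold 38.5 km: S4 (14.4623 km), S7 (23.0244 km), S9 (27.1333 km), S13 (36.3128 km) are within range.

S4, S7, S9, S13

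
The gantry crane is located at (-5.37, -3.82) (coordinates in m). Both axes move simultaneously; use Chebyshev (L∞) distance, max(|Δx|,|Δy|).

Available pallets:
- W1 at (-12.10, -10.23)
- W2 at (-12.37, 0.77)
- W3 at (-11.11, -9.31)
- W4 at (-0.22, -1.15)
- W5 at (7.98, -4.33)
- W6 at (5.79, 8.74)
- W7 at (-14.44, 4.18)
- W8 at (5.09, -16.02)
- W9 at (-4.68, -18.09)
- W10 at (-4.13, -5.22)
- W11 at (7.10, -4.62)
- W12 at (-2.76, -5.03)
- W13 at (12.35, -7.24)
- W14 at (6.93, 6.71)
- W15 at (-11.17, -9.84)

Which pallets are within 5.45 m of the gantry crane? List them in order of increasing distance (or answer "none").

W10, W12, W4

Distances from (-5.37, -3.82):
W1: max(|-6.73|, |-6.41|) = 6.73 m
W2: max(|-7.00|, |4.59|) = 7.00 m
W3: max(|-5.74|, |-5.49|) = 5.74 m
W4: max(|5.15|, |2.67|) = 5.15 m
W5: max(|13.35|, |-0.51|) = 13.35 m
W6: max(|11.16|, |12.56|) = 12.56 m
W7: max(|-9.07|, |8.00|) = 9.07 m
W8: max(|10.46|, |-12.20|) = 12.20 m
W9: max(|0.69|, |-14.27|) = 14.27 m
W10: max(|1.24|, |-1.40|) = 1.40 m
W11: max(|12.47|, |-0.80|) = 12.47 m
W12: max(|2.61|, |-1.21|) = 2.61 m
W13: max(|17.72|, |-3.42|) = 17.72 m
W14: max(|12.30|, |10.53|) = 12.30 m
W15: max(|-5.80|, |-6.02|) = 6.02 m
Threshold 5.45 m: W10 (1.40 m), W12 (2.61 m), W4 (5.15 m) are within range.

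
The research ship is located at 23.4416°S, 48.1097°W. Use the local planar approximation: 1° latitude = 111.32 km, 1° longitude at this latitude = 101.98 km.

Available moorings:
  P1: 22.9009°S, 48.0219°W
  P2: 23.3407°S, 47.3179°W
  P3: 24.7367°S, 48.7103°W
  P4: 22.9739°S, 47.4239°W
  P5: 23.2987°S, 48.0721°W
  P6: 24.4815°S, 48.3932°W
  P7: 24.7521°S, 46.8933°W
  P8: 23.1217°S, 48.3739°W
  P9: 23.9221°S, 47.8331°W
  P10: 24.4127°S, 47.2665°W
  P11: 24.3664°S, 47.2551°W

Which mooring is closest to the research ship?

P5

Distances from 23.4416°S, 48.1097°W:
P1: 60.8531 km
P2: 81.5252 km
P3: 156.6416 km
P4: 87.1895 km
P5: 16.3632 km
P6: 119.3173 km
P7: 191.4952 km
P8: 44.6553 km
P9: 60.4713 km
P10: 138.1319 km
P11: 134.8849 km
Minimum: P5 at 16.3632 km.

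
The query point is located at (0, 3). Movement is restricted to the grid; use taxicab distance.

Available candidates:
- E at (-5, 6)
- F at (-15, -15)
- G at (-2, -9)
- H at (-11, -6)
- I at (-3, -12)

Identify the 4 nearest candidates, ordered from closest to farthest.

E, G, I, H

Distances from (0, 3):
E: 8
F: 33
G: 14
H: 20
I: 18
Sorted: E (8) < G (14) < I (18) < H (20) < F (33)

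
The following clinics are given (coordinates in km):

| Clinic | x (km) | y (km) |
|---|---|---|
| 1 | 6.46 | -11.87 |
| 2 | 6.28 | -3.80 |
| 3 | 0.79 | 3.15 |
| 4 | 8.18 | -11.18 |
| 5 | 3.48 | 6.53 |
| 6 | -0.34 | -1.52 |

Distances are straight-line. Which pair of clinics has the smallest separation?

1 and 4

Pairwise distances:
1–4: 1.85 km
3–5: 4.32 km
3–6: 4.80 km
2–6: 7.00 km
2–4: 7.62 km
1–2: 8.07 km
2–3: 8.86 km
5–6: 8.91 km
2–5: 10.70 km
1–6: 12.38 km
4–6: 12.88 km
1–3: 16.05 km
3–4: 16.12 km
4–5: 18.32 km
1–5: 18.64 km
Closest pair: 1–4 at 1.85 km.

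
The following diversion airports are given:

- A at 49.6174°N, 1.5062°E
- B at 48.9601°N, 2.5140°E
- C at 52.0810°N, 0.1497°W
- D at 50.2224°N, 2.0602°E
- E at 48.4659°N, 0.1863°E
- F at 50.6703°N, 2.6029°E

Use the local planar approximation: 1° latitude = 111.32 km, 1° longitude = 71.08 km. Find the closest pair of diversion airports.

D and F

Pairwise distances:
A–B: 102.3984 km
A–C: 298.4385 km
A–D: 78.0159 km
A–E: 158.8499 km
A–F: 140.7645 km
B–C: 395.6611 km
B–D: 144.1739 km
B–E: 174.3595 km
B–F: 190.4843 km
C–D: 259.7718 km
C–E: 403.1410 km
C–F: 250.8826 km
D–E: 236.5899 km
D–F: 63.0403 km
E–F: 299.5392 km
Closest pair: D–F at 63.0403 km.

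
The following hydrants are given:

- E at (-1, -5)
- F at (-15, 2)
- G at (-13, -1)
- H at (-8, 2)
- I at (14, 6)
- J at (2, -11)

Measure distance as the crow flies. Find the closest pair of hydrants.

F and G

Pairwise distances:
E–F: √((-14)² + (7)²) = √(196.000 + 49.000) = 15.7
E–G: √((-12)² + (4)²) = √(144.000 + 16.000) = 12.6
E–H: √((-7)² + (7)²) = √(49.000 + 49.000) = 9.9
E–I: √((15)² + (11)²) = √(225.000 + 121.000) = 18.6
E–J: √((3)² + (-6)²) = √(9.000 + 36.000) = 6.7
F–G: √((2)² + (-3)²) = √(4.000 + 9.000) = 3.6
F–H: √((7)² + (0)²) = √(49.000 + 0.000) = 7.0
F–I: √((29)² + (4)²) = √(841.000 + 16.000) = 29.3
F–J: √((17)² + (-13)²) = √(289.000 + 169.000) = 21.4
G–H: √((5)² + (3)²) = √(25.000 + 9.000) = 5.8
G–I: √((27)² + (7)²) = √(729.000 + 49.000) = 27.9
G–J: √((15)² + (-10)²) = √(225.000 + 100.000) = 18.0
H–I: √((22)² + (4)²) = √(484.000 + 16.000) = 22.4
H–J: √((10)² + (-13)²) = √(100.000 + 169.000) = 16.4
I–J: √((-12)² + (-17)²) = √(144.000 + 289.000) = 20.8
Closest pair: F–G at 3.6.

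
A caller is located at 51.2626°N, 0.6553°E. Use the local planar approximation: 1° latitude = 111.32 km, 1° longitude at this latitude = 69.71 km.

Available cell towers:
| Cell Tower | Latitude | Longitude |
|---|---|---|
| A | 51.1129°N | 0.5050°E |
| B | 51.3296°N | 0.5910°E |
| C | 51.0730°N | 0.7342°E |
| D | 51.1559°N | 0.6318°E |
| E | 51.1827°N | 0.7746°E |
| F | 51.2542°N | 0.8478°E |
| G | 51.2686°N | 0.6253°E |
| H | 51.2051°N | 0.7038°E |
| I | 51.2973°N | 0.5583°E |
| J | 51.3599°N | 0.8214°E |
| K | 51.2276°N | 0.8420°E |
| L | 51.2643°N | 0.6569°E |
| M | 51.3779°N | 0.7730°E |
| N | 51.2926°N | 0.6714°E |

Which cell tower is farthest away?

Distances from 51.2626°N, 0.6553°E:
A: √((-0.1497·111.32)² + (-0.1503·69.71)²) = √(277.709026 + 109.776183) = 19.6846 km
B: √((0.0670·111.32)² + (-0.0643·69.71)²) = √(55.628327 + 20.091488) = 8.7017 km
C: √((-0.1896·111.32)² + (0.0789·69.71)²) = √(445.474718 + 30.251309) = 21.8111 km
D: √((-0.1067·111.32)² + (-0.0235·69.71)²) = √(141.083178 + 2.683650) = 11.9903 km
E: √((-0.0799·111.32)² + (0.1193·69.71)²) = √(79.111561 + 69.162559) = 12.1768 km
F: √((-0.0084·111.32)² + (0.1925·69.71)²) = √(0.874390 + 180.074258) = 13.4517 km
G: √((0.0060·111.32)² + (-0.0300·69.71)²) = √(0.446117 + 4.373536) = 2.1954 km
H: √((-0.0575·111.32)² + (0.0485·69.71)²) = √(40.971521 + 11.430721) = 7.2389 km
I: √((0.0347·111.32)² + (-0.0970·69.71)²) = √(14.921255 + 45.722886) = 7.7874 km
J: √((0.0973·111.32)² + (0.1661·69.71)²) = √(117.320006 + 134.069327) = 15.8553 km
K: √((-0.0350·111.32)² + (0.1867·69.71)²) = √(15.180374 + 169.386503) = 13.5855 km
L: √((0.0017·111.32)² + (0.0016·69.71)²) = √(0.035813 + 0.012440) = 0.2197 km
M: √((0.1153·111.32)² + (0.1177·69.71)²) = √(164.742256 + 67.319842) = 15.2336 km
N: √((0.0300·111.32)² + (0.0161·69.71)²) = √(11.152928 + 1.259627) = 3.5231 km
Maximum: C at 21.8111 km.

C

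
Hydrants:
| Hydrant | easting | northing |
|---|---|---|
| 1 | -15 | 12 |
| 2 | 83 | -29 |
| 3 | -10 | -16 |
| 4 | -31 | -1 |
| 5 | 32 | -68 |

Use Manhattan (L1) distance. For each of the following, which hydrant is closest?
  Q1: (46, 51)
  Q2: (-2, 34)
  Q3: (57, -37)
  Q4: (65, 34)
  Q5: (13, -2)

Q1 at (46, 51):
  1: |-61| + |-39| = 61 + 39 = 100
  2: |37| + |-80| = 37 + 80 = 117
  3: |-56| + |-67| = 56 + 67 = 123
  4: |-77| + |-52| = 77 + 52 = 129
  5: |-14| + |-119| = 14 + 119 = 133
  → nearest: 1 (100)
Q2 at (-2, 34):
  1: |-13| + |-22| = 13 + 22 = 35
  2: |85| + |-63| = 85 + 63 = 148
  3: |-8| + |-50| = 8 + 50 = 58
  4: |-29| + |-35| = 29 + 35 = 64
  5: |34| + |-102| = 34 + 102 = 136
  → nearest: 1 (35)
Q3 at (57, -37):
  1: |-72| + |49| = 72 + 49 = 121
  2: |26| + |8| = 26 + 8 = 34
  3: |-67| + |21| = 67 + 21 = 88
  4: |-88| + |36| = 88 + 36 = 124
  5: |-25| + |-31| = 25 + 31 = 56
  → nearest: 2 (34)
Q4 at (65, 34):
  1: |-80| + |-22| = 80 + 22 = 102
  2: |18| + |-63| = 18 + 63 = 81
  3: |-75| + |-50| = 75 + 50 = 125
  4: |-96| + |-35| = 96 + 35 = 131
  5: |-33| + |-102| = 33 + 102 = 135
  → nearest: 2 (81)
Q5 at (13, -2):
  1: |-28| + |14| = 28 + 14 = 42
  2: |70| + |-27| = 70 + 27 = 97
  3: |-23| + |-14| = 23 + 14 = 37
  4: |-44| + |1| = 44 + 1 = 45
  5: |19| + |-66| = 19 + 66 = 85
  → nearest: 3 (37)

Q1→1; Q2→1; Q3→2; Q4→2; Q5→3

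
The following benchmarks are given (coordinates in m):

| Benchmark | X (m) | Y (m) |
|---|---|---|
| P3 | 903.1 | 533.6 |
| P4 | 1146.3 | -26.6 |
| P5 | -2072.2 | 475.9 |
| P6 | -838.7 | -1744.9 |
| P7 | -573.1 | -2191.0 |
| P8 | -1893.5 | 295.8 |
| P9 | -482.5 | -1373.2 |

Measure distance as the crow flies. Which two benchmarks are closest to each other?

Pairwise distances:
P3–P4: 610.7 m
P3–P5: 2975.9 m
P3–P6: 2868.0 m
P3–P7: 3098.8 m
P3–P8: 2806.7 m
P3–P9: 2357.1 m
P4–P5: 3257.5 m
P4–P6: 2625.4 m
P4–P7: 2764.2 m
P4–P8: 3056.8 m
P4–P9: 2113.4 m
P5–P6: 2540.4 m
P5–P7: 3059.4 m
P5–P8: 253.7 m
P5–P9: 2438.5 m
P6–P7: 519.2 m
P6–P8: 2297.2 m
P6–P9: 514.8 m
P7–P8: 2815.6 m
P7–P9: 822.8 m
P8–P9: 2185.5 m
Closest pair: P5–P8 at 253.7 m.

P5 and P8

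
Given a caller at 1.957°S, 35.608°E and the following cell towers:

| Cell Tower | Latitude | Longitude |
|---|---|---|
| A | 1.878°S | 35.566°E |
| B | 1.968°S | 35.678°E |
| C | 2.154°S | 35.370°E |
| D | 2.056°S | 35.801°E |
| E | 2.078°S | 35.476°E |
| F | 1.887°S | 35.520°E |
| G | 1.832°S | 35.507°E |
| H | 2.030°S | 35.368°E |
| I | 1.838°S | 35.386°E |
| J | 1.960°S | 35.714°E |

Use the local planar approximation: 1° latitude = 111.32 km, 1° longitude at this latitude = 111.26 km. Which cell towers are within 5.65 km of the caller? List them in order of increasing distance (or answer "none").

none

Distances from 1.957°S, 35.608°E:
A: √((0.079·111.32)² + (-0.042·111.26)²) = √(77.33936 + 21.83618) = 9.959 km
B: √((-0.011·111.32)² + (0.070·111.26)²) = √(1.49945 + 60.65606) = 7.884 km
C: √((-0.197·111.32)² + (-0.238·111.26)²) = √(480.92665 + 701.18404) = 34.382 km
D: √((-0.099·111.32)² + (0.193·111.26)²) = √(121.45539 + 461.09746) = 24.136 km
E: √((-0.121·111.32)² + (-0.132·111.26)²) = √(181.43336 + 215.68800) = 19.928 km
F: √((0.070·111.32)² + (-0.088·111.26)²) = √(60.72150 + 95.86133) = 12.513 km
G: √((0.125·111.32)² + (-0.101·111.26)²) = √(193.62722 + 126.27601) = 17.886 km
H: √((-0.073·111.32)² + (-0.240·111.26)²) = √(66.03773 + 713.01817) = 27.912 km
I: √((0.119·111.32)² + (-0.222·111.26)²) = √(175.48513 + 610.07617) = 28.028 km
J: √((-0.003·111.32)² + (0.106·111.26)²) = √(0.11153 + 139.08806) = 11.798 km
Threshold 5.65 km: none within range.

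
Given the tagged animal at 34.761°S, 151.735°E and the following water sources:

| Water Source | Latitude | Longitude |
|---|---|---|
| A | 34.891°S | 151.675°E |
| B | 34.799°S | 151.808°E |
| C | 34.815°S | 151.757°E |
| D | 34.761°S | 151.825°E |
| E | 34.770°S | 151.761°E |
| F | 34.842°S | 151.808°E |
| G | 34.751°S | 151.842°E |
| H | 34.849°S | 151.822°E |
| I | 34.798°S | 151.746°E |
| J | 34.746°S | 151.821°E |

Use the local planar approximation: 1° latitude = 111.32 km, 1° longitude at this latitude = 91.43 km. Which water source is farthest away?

Distances from 34.761°S, 151.735°E:
A: 15.476 km
B: 7.902 km
C: 6.339 km
D: 8.229 km
E: 2.580 km
F: 11.218 km
G: 9.846 km
H: 12.619 km
I: 4.240 km
J: 8.038 km
Maximum: A at 15.476 km.

A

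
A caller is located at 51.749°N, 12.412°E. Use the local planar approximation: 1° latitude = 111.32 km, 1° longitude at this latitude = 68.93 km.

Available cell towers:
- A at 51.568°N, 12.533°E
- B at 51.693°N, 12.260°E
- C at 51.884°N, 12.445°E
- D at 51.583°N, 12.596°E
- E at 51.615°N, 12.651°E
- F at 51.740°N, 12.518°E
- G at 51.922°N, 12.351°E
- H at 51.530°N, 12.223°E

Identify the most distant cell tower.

Distances from 51.749°N, 12.412°E:
A: 21.807 km
B: 12.192 km
C: 15.199 km
D: 22.413 km
E: 22.224 km
F: 7.375 km
G: 19.712 km
H: 27.642 km
Maximum: H at 27.642 km.

H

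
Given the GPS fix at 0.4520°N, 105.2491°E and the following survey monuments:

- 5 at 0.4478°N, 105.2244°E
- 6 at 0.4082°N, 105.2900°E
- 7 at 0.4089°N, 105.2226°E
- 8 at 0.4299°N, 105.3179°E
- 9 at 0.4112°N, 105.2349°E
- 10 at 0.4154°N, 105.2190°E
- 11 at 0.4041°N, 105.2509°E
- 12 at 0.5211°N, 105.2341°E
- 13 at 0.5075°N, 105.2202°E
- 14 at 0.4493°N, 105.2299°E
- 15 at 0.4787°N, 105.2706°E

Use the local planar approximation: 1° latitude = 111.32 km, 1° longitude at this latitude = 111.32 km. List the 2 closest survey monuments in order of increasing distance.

14, 5

Distances from 0.4520°N, 105.2491°E:
5: √((-0.0042·111.32)² + (-0.0247·111.32)²) = √(0.218597 + 7.560322) = 2.7891 km
6: √((-0.0438·111.32)² + (0.0409·111.32)²) = √(23.773582 + 20.729700) = 6.6711 km
7: √((-0.0431·111.32)² + (-0.0265·111.32)²) = √(23.019768 + 8.702382) = 5.6322 km
8: √((-0.0221·111.32)² + (0.0688·111.32)²) = √(6.052446 + 58.657463) = 8.0442 km
9: √((-0.0408·111.32)² + (-0.0142·111.32)²) = √(20.628456 + 2.498752) = 4.8091 km
10: √((-0.0366·111.32)² + (-0.0301·111.32)²) = √(16.600018 + 11.227405) = 5.2752 km
11: √((-0.0479·111.32)² + (0.0018·111.32)²) = √(28.432655 + 0.040151) = 5.3360 km
12: √((0.0691·111.32)² + (-0.0150·111.32)²) = √(59.170125 + 2.788232) = 7.8714 km
13: √((0.0555·111.32)² + (-0.0289·111.32)²) = √(38.170897 + 10.350041) = 6.9657 km
14: √((-0.0027·111.32)² + (-0.0192·111.32)²) = √(0.090339 + 4.568239) = 2.1584 km
15: √((0.0267·111.32)² + (0.0215·111.32)²) = √(8.834234 + 5.728268) = 3.8161 km
Sorted: 14 (2.1584 km) < 5 (2.7891 km) < 15 (3.8161 km) < 9 (4.8091 km) < …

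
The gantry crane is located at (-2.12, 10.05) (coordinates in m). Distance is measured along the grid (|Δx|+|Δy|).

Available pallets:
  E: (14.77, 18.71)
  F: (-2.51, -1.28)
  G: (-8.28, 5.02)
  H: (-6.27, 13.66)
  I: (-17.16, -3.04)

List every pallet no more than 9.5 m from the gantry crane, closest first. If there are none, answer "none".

H

Distances from (-2.12, 10.05):
E: 25.55 m
F: 11.72 m
G: 11.19 m
H: 7.76 m
I: 28.13 m
Threshold 9.5 m: H (7.76 m) is within range.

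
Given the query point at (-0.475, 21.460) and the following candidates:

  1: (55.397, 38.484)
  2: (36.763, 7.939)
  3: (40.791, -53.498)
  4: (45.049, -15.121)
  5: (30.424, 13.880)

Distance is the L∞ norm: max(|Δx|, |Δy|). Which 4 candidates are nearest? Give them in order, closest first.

5, 2, 4, 1

Distances from (-0.475, 21.460):
1: max(|55.872|, |17.024|) = 55.872
2: max(|37.238|, |-13.521|) = 37.238
3: max(|41.266|, |-74.958|) = 74.958
4: max(|45.524|, |-36.581|) = 45.524
5: max(|30.899|, |-7.580|) = 30.899
Sorted: 5 (30.899) < 2 (37.238) < 4 (45.524) < 1 (55.872) < 3 (74.958)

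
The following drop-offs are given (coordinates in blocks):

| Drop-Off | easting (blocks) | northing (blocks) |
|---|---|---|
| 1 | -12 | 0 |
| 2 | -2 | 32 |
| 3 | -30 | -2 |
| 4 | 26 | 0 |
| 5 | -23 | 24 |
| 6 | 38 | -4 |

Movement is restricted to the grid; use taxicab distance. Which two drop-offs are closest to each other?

4 and 6

Pairwise distances:
1–2: |10| + |32| = 10 + 32 = 42 blocks
1–3: |-18| + |-2| = 18 + 2 = 20 blocks
1–4: |38| + |0| = 38 + 0 = 38 blocks
1–5: |-11| + |24| = 11 + 24 = 35 blocks
1–6: |50| + |-4| = 50 + 4 = 54 blocks
2–3: |-28| + |-34| = 28 + 34 = 62 blocks
2–4: |28| + |-32| = 28 + 32 = 60 blocks
2–5: |-21| + |-8| = 21 + 8 = 29 blocks
2–6: |40| + |-36| = 40 + 36 = 76 blocks
3–4: |56| + |2| = 56 + 2 = 58 blocks
3–5: |7| + |26| = 7 + 26 = 33 blocks
3–6: |68| + |-2| = 68 + 2 = 70 blocks
4–5: |-49| + |24| = 49 + 24 = 73 blocks
4–6: |12| + |-4| = 12 + 4 = 16 blocks
5–6: |61| + |-28| = 61 + 28 = 89 blocks
Closest pair: 4–6 at 16 blocks.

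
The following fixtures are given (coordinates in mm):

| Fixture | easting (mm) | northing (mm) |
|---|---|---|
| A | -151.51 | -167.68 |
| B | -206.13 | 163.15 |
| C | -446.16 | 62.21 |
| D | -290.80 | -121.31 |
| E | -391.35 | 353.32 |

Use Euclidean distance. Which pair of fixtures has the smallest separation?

Pairwise distances:
A–B: √((-54.62)² + (330.83)²) = √(2983.3444 + 109448.4889) = 335.31 mm
A–C: √((-294.65)² + (229.89)²) = √(86818.6225 + 52849.4121) = 373.72 mm
A–D: √((-139.29)² + (46.37)²) = √(19401.7041 + 2150.1769) = 146.81 mm
A–E: √((-239.84)² + (521.00)²) = √(57523.2256 + 271441.0000) = 573.55 mm
B–C: √((-240.03)² + (-100.94)²) = √(57614.4009 + 10188.8836) = 260.39 mm
B–D: √((-84.67)² + (-284.46)²) = √(7169.0089 + 80917.4916) = 296.79 mm
B–E: √((-185.22)² + (190.17)²) = √(34306.4484 + 36164.6289) = 265.46 mm
C–D: √((155.36)² + (-183.52)²) = √(24136.7296 + 33679.5904) = 240.45 mm
C–E: √((54.81)² + (291.11)²) = √(3004.1361 + 84745.0321) = 296.22 mm
D–E: √((-100.55)² + (474.63)²) = √(10110.3025 + 225273.6369) = 485.16 mm
Closest pair: A–D at 146.81 mm.

A and D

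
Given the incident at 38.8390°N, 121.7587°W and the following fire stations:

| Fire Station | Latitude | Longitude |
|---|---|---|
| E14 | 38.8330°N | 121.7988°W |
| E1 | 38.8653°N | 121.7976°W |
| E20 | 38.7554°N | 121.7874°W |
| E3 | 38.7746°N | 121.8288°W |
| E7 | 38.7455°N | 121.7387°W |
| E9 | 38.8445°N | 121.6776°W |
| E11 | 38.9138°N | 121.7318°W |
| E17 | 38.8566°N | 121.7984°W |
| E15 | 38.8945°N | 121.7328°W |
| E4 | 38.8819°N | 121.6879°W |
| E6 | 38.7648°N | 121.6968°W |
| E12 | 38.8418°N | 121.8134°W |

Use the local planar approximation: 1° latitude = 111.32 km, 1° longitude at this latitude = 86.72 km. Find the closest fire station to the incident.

E14

Distances from 38.8390°N, 121.7587°W:
E14: √((-0.0060·111.32)² + (-0.0401·86.72)²) = √(0.446117 + 12.092812) = 3.5410 km
E1: √((0.0263·111.32)² + (-0.0389·86.72)²) = √(8.571521 + 11.379882) = 4.4667 km
E20: √((-0.0836·111.32)² + (-0.0287·86.72)²) = √(86.608188 + 6.194444) = 9.6334 km
E3: √((-0.0644·111.32)² + (-0.0701·86.72)²) = √(51.394676 + 36.955116) = 9.3995 km
E7: √((-0.0935·111.32)² + (0.0200·86.72)²) = √(108.335207 + 3.008143) = 10.5519 km
E9: √((0.0055·111.32)² + (0.0811·86.72)²) = √(0.374862 + 49.462976) = 7.0596 km
E11: √((0.0748·111.32)² + (0.0269·86.72)²) = √(69.334532 + 5.441807) = 8.6473 km
E17: √((0.0176·111.32)² + (-0.0397·86.72)²) = √(3.838590 + 11.852762) = 3.9612 km
E15: √((0.0555·111.32)² + (0.0259·86.72)²) = √(38.170897 + 5.044732) = 6.5739 km
E4: √((0.0429·111.32)² + (0.0708·86.72)²) = √(22.806623 + 37.696849) = 7.7784 km
E6: √((-0.0742·111.32)² + (0.0619·86.72)²) = √(68.226675 + 28.815080) = 9.8510 km
E12: √((0.0028·111.32)² + (-0.0547·86.72)²) = √(0.097154 + 22.501589) = 4.7538 km
Minimum: E14 at 3.5410 km.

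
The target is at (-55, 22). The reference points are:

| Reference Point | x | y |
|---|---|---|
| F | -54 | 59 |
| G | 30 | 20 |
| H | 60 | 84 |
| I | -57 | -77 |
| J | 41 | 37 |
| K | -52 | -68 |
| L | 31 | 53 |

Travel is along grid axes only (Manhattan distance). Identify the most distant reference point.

Distances from (-55, 22):
F: |1| + |37| = 1 + 37 = 38
G: |85| + |-2| = 85 + 2 = 87
H: |115| + |62| = 115 + 62 = 177
I: |-2| + |-99| = 2 + 99 = 101
J: |96| + |15| = 96 + 15 = 111
K: |3| + |-90| = 3 + 90 = 93
L: |86| + |31| = 86 + 31 = 117
Maximum: H at 177.

H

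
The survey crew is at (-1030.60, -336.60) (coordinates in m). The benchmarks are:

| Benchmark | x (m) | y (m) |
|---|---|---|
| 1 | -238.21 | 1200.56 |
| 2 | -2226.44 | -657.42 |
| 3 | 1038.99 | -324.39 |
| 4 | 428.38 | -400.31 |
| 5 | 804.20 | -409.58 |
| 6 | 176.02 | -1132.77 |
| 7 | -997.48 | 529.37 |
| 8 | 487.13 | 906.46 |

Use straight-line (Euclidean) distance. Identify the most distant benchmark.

Distances from (-1030.60, -336.60):
1: √((792.39)² + (1537.16)²) = √(627881.9121 + 2362860.8656) = 1729.38 m
2: √((-1195.84)² + (-320.82)²) = √(1430033.3056 + 102925.4724) = 1238.13 m
3: √((2069.59)² + (12.21)²) = √(4283202.7681 + 149.0841) = 2069.63 m
4: √((1458.98)² + (-63.71)²) = √(2128622.6404 + 4058.9641) = 1460.37 m
5: √((1834.80)² + (-72.98)²) = √(3366491.0400 + 5326.0804) = 1836.25 m
6: √((1206.62)² + (-796.17)²) = √(1455931.8244 + 633886.6689) = 1445.62 m
7: √((33.12)² + (865.97)²) = √(1096.9344 + 749904.0409) = 866.60 m
8: √((1517.73)² + (1243.06)²) = √(2303504.3529 + 1545198.1636) = 1961.81 m
Maximum: 3 at 2069.63 m.

3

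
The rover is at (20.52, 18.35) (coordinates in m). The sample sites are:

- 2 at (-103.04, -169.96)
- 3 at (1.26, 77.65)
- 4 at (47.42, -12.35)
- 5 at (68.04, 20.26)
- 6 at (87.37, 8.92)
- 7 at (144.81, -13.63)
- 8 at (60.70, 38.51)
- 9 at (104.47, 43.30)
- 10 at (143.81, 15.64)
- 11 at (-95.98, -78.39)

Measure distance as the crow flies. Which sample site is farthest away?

Distances from (20.52, 18.35):
2: 225.23 m
3: 62.35 m
4: 40.82 m
5: 47.56 m
6: 67.51 m
7: 128.34 m
8: 44.95 m
9: 87.58 m
10: 123.32 m
11: 151.43 m
Maximum: 2 at 225.23 m.

2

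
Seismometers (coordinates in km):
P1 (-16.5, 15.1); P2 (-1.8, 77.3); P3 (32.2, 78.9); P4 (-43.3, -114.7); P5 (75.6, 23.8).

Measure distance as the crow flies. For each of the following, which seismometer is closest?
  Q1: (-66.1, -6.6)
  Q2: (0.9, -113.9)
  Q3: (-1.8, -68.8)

Q1→P1; Q2→P4; Q3→P4

Q1 at (-66.1, -6.6):
  P1: √((49.6)² + (21.7)²) = √(2460.160 + 470.890) = 54.1 km
  P2: √((64.3)² + (83.9)²) = √(4134.490 + 7039.210) = 105.7 km
  P3: √((98.3)² + (85.5)²) = √(9662.890 + 7310.250) = 130.3 km
  P4: √((22.8)² + (-108.1)²) = √(519.840 + 11685.610) = 110.5 km
  P5: √((141.7)² + (30.4)²) = √(20078.890 + 924.160) = 144.9 km
  → nearest: P1 (54.1 km)
Q2 at (0.9, -113.9):
  P1: √((-17.4)² + (129.0)²) = √(302.760 + 16641.000) = 130.2 km
  P2: √((-2.7)² + (191.2)²) = √(7.290 + 36557.440) = 191.2 km
  P3: √((31.3)² + (192.8)²) = √(979.690 + 37171.840) = 195.3 km
  P4: √((-44.2)² + (-0.8)²) = √(1953.640 + 0.640) = 44.2 km
  P5: √((74.7)² + (137.7)²) = √(5580.090 + 18961.290) = 156.7 km
  → nearest: P4 (44.2 km)
Q3 at (-1.8, -68.8):
  P1: √((-14.7)² + (83.9)²) = √(216.090 + 7039.210) = 85.2 km
  P2: √((0.0)² + (146.1)²) = √(0.000 + 21345.210) = 146.1 km
  P3: √((34.0)² + (147.7)²) = √(1156.000 + 21815.290) = 151.6 km
  P4: √((-41.5)² + (-45.9)²) = √(1722.250 + 2106.810) = 61.9 km
  P5: √((77.4)² + (92.6)²) = √(5990.760 + 8574.760) = 120.7 km
  → nearest: P4 (61.9 km)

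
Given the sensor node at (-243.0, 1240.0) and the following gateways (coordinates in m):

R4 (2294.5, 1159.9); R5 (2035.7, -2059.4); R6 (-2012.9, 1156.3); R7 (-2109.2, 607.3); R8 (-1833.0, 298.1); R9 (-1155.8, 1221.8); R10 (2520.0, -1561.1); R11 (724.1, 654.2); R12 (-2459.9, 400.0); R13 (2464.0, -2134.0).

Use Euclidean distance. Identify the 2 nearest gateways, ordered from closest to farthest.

Distances from (-243.0, 1240.0):
R4: √((2537.5)² + (-80.1)²) = √(6438906.250 + 6416.010) = 2538.8 m
R5: √((2278.7)² + (-3299.4)²) = √(5192473.690 + 10886040.360) = 4009.8 m
R6: √((-1769.9)² + (-83.7)²) = √(3132546.010 + 7005.690) = 1771.9 m
R7: √((-1866.2)² + (-632.7)²) = √(3482702.440 + 400309.290) = 1970.5 m
R8: √((-1590.0)² + (-941.9)²) = √(2528100.000 + 887175.610) = 1848.0 m
R9: √((-912.8)² + (-18.2)²) = √(833203.840 + 331.240) = 913.0 m
R10: √((2763.0)² + (-2801.1)²) = √(7634169.000 + 7846161.210) = 3934.5 m
R11: √((967.1)² + (-585.8)²) = √(935282.410 + 343161.640) = 1130.7 m
R12: √((-2216.9)² + (-840.0)²) = √(4914645.610 + 705600.000) = 2370.7 m
R13: √((2707.0)² + (-3374.0)²) = √(7327849.000 + 11383876.000) = 4325.7 m
Sorted: R9 (913.0 m) < R11 (1130.7 m) < R6 (1771.9 m) < R8 (1848.0 m) < …

R9, R11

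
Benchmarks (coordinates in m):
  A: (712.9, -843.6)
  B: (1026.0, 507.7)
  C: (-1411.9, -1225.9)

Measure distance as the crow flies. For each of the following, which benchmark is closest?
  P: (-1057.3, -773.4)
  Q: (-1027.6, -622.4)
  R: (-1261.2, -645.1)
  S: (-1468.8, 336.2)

P→C; Q→C; R→C; S→C

P at (-1057.3, -773.4):
  A: √((1770.2)² + (-70.2)²) = √(3133608.040 + 4928.040) = 1771.6 m
  B: √((2083.3)² + (1281.1)²) = √(4340138.890 + 1641217.210) = 2445.7 m
  C: √((-354.6)² + (-452.5)²) = √(125741.160 + 204756.250) = 574.9 m
  → nearest: C (574.9 m)
Q at (-1027.6, -622.4):
  A: √((1740.5)² + (-221.2)²) = √(3029340.250 + 48929.440) = 1754.5 m
  B: √((2053.6)² + (1130.1)²) = √(4217272.960 + 1277126.010) = 2344.0 m
  C: √((-384.3)² + (-603.5)²) = √(147686.490 + 364212.250) = 715.5 m
  → nearest: C (715.5 m)
R at (-1261.2, -645.1):
  A: √((1974.1)² + (-198.5)²) = √(3897070.810 + 39402.250) = 1984.1 m
  B: √((2287.2)² + (1152.8)²) = √(5231283.840 + 1328947.840) = 2561.3 m
  C: √((-150.7)² + (-580.8)²) = √(22710.490 + 337328.640) = 600.0 m
  → nearest: C (600.0 m)
S at (-1468.8, 336.2):
  A: √((2181.7)² + (-1179.8)²) = √(4759814.890 + 1391928.040) = 2480.3 m
  B: √((2494.8)² + (171.5)²) = √(6224027.040 + 29412.250) = 2500.7 m
  C: √((56.9)² + (-1562.1)²) = √(3237.610 + 2440156.410) = 1563.1 m
  → nearest: C (1563.1 m)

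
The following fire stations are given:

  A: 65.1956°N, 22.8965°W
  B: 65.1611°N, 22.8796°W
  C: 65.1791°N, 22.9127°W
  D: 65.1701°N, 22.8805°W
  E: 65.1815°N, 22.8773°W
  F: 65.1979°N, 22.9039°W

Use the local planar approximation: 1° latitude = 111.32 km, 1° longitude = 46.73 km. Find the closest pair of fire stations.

A and F

Pairwise distances:
A–B: 3.9209 km
A–C: 1.9867 km
A–D: 2.9355 km
A–E: 1.8079 km
A–F: 0.4303 km
B–C: 2.5313 km
B–D: 1.0028 km
B–E: 2.2735 km
B–F: 4.2510 km
C–D: 1.8077 km
C–E: 1.6757 km
C–F: 2.1328 km
D–E: 1.2778 km
D–F: 3.2822 km
E–F: 2.2086 km
Closest pair: A–F at 0.4303 km.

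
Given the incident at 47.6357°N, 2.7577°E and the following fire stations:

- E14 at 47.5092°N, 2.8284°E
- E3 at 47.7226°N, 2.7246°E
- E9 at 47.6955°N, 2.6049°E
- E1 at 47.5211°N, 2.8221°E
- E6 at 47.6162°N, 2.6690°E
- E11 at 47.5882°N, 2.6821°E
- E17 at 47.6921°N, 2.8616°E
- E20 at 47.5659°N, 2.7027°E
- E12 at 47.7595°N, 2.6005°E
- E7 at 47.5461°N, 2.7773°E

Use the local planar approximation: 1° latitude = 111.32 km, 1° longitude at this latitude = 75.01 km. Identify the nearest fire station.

E6

Distances from 47.6357°N, 2.7577°E:
E14: 15.0475 km
E3: 9.9872 km
E9: 13.2545 km
E1: 13.6412 km
E6: 6.9985 km
E11: 7.7535 km
E17: 10.0079 km
E20: 8.7975 km
E12: 18.1375 km
E7: 10.0820 km
Minimum: E6 at 6.9985 km.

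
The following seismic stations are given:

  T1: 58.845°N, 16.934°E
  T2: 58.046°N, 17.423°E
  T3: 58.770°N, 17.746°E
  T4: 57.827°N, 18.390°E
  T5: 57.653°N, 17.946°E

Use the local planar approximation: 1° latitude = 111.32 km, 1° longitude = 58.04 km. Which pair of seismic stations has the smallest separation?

T4 and T5

Pairwise distances:
T1–T2: 93.363 km
T1–T3: 47.862 km
T1–T4: 141.363 km
T1–T5: 145.112 km
T2–T3: 82.747 km
T2–T4: 61.191 km
T2–T5: 53.248 km
T3–T4: 111.431 km
T3–T5: 124.885 km
T4–T5: 32.238 km
Closest pair: T4–T5 at 32.238 km.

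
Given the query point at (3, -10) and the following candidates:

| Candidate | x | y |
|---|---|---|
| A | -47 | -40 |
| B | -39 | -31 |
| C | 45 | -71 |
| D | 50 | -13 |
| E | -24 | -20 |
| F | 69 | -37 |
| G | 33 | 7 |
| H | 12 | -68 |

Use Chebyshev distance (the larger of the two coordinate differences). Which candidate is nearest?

Distances from (3, -10):
A: max(|-50|, |-30|) = 50
B: max(|-42|, |-21|) = 42
C: max(|42|, |-61|) = 61
D: max(|47|, |-3|) = 47
E: max(|-27|, |-10|) = 27
F: max(|66|, |-27|) = 66
G: max(|30|, |17|) = 30
H: max(|9|, |-58|) = 58
Minimum: E at 27.

E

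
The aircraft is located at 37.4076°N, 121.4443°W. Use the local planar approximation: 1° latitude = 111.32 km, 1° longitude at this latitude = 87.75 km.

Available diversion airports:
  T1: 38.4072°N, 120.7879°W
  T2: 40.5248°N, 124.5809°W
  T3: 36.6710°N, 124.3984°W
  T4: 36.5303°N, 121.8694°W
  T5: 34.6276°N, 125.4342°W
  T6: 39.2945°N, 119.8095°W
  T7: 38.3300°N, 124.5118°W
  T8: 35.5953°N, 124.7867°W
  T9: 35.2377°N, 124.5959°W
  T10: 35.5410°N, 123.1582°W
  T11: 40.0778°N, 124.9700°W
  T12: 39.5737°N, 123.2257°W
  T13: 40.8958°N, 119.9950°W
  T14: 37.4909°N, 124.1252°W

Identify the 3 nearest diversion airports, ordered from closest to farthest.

Distances from 37.4076°N, 121.4443°W:
T1: √((0.9996·111.32)² + (0.6564·87.75)²) = √(12382.230669 + 3317.656321) = 125.2992 km
T2: √((3.1172·111.32)² + (-3.1366·87.75)²) = √(120413.652621 + 75755.213503) = 442.9095 km
T3: √((-0.7366·111.32)² + (-2.9541·87.75)²) = √(6723.723171 + 67196.187856) = 271.8822 km
T4: √((-0.8773·111.32)² + (-0.4251·87.75)²) = √(9537.677953 + 1391.478371) = 104.5426 km
T5: √((-2.7800·111.32)² + (-3.9899·87.75)²) = √(95771.433324 + 122579.620433) = 467.2805 km
T6: √((1.8869·111.32)² + (1.6348·87.75)²) = √(44120.879831 + 20578.964044) = 254.3616 km
T7: √((0.9224·111.32)² + (-3.0675·87.75)²) = √(10543.504407 + 72454.171222) = 288.0932 km
T8: √((-1.8123·111.32)² + (-3.3424·87.75)²) = √(40701.140249 + 86022.308979) = 355.9824 km
T9: √((-2.1699·111.32)² + (-3.1516·87.75)²) = √(58347.981281 + 76481.506498) = 367.1914 km
T10: √((-1.8666·111.32)² + (-1.7139·87.75)²) = √(43176.647529 + 22618.573308) = 256.5058 km
T11: √((2.6702·111.32)² + (-3.5257·87.75)²) = √(88355.579259 + 95716.092683) = 429.0357 km
T12: √((2.1661·111.32)² + (-1.7814·87.75)²) = √(58143.798430 + 24435.270229) = 287.3657 km
T13: √((3.4882·111.32)² + (1.4493·87.75)²) = √(150781.878920 + 16173.754052) = 408.6020 km
T14: √((0.0833·111.32)² + (-2.6809·87.75)²) = √(85.987713 + 55342.080239) = 235.4317 km
Sorted: T4 (104.5426 km) < T1 (125.2992 km) < T14 (235.4317 km) < T6 (254.3616 km) < T10 (256.5058 km) < …

T4, T1, T14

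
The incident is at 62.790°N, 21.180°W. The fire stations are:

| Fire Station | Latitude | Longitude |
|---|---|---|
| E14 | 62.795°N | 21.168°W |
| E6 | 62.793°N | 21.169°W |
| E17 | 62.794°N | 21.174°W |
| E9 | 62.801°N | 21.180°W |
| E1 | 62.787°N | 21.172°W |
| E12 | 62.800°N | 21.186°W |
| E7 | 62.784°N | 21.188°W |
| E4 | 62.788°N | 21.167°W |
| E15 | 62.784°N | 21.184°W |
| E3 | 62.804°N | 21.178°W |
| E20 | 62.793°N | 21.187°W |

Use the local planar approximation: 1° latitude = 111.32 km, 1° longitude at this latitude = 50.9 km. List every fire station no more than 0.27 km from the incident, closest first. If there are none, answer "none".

none

Distances from 62.790°N, 21.180°W:
E14: 0.8264 km
E6: 0.6519 km
E17: 0.5399 km
E9: 1.2245 km
E1: 0.5266 km
E12: 1.1543 km
E7: 0.7823 km
E4: 0.6982 km
E15: 0.6983 km
E3: 1.5618 km
E20: 0.4883 km
Threshold 0.27 km: none within range.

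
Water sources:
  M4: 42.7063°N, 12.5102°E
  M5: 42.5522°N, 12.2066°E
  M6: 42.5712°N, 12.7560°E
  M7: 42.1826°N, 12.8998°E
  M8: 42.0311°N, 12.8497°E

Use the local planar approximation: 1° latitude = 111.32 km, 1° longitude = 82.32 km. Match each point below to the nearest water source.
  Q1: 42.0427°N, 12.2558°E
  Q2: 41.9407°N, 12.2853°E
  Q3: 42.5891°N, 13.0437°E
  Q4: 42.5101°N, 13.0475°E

Q1→M8; Q2→M8; Q3→M6; Q4→M6

Q1 at 42.0427°N, 12.2558°E:
  M4: √((0.6636·111.32)² + (0.2544·82.32)²) = √(5457.065292 + 438.576076) = 76.7831 km
  M5: √((0.5095·111.32)² + (-0.0492·82.32)²) = √(3216.879344 + 16.403666) = 56.8620 km
  M6: √((0.5285·111.32)² + (0.5002·82.32)²) = √(3461.277176 + 1695.501188) = 71.8107 km
  M7: √((0.1399·111.32)² + (0.6440·82.32)²) = √(242.539135 + 2810.492678) = 55.2542 km
  M8: √((-0.0116·111.32)² + (0.5939·82.32)²) = √(1.667487 + 2390.217237) = 48.9069 km
  → nearest: M8 (48.9069 km)
Q2 at 41.9407°N, 12.2853°E:
  M4: √((0.7656·111.32)² + (0.2249·82.32)²) = √(7263.571984 + 342.759606) = 87.2143 km
  M5: √((0.6115·111.32)² + (-0.0787·82.32)²) = √(4633.821690 + 41.972051) = 68.3798 km
  M6: √((0.6305·111.32)² + (0.4707·82.32)²) = √(4926.251466 + 1501.409364) = 80.1727 km
  M7: √((0.2419·111.32)² + (0.6145·82.32)²) = √(725.133772 + 2558.906974) = 57.3066 km
  M8: √((0.0904·111.32)² + (0.5644·82.32)²) = √(101.270570 + 2158.662433) = 47.5388 km
  → nearest: M8 (47.5388 km)
Q3 at 42.5891°N, 13.0437°E:
  M4: √((0.1172·111.32)² + (-0.5335·82.32)²) = √(170.216485 + 1928.766130) = 45.8147 km
  M5: √((-0.0369·111.32)² + (-0.8371·82.32)²) = √(16.873265 + 4748.598023) = 69.0324 km
  M6: √((-0.0179·111.32)² + (-0.2877·82.32)²) = √(3.970566 + 560.906467) = 23.7671 km
  M7: √((-0.4065·111.32)² + (-0.1439·82.32)²) = √(2047.705492 + 140.324115) = 46.7764 km
  M8: √((-0.5580·111.32)² + (-0.1940·82.32)²) = √(3858.467026 + 255.043455) = 64.1367 km
  → nearest: M6 (23.7671 km)
Q4 at 42.5101°N, 13.0475°E:
  M4: √((0.1962·111.32)² + (-0.5373·82.32)²) = √(477.028582 + 1956.340315) = 49.3292 km
  M5: √((0.0421·111.32)² + (-0.8409·82.32)²) = √(21.963957 + 4791.808223) = 69.3814 km
  M6: √((0.0611·111.32)² + (-0.2915·82.32)²) = √(46.262470 + 575.821454) = 24.9416 km
  M7: √((-0.3275·111.32)² + (-0.1477·82.32)²) = √(1329.134723 + 147.833110) = 38.4313 km
  M8: √((-0.4790·111.32)² + (-0.1978·82.32)²) = √(2843.265544 + 265.132702) = 55.7530 km
  → nearest: M6 (24.9416 km)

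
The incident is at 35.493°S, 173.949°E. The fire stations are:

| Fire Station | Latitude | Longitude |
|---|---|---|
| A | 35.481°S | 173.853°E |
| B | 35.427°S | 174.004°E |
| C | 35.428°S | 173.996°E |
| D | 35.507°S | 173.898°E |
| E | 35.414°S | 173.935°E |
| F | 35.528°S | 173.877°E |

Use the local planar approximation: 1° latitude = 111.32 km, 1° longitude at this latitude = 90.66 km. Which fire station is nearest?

D

Distances from 35.493°S, 173.949°E:
A: 8.805 km
B: 8.879 km
C: 8.397 km
D: 4.879 km
E: 8.885 km
F: 7.602 km
Minimum: D at 4.879 km.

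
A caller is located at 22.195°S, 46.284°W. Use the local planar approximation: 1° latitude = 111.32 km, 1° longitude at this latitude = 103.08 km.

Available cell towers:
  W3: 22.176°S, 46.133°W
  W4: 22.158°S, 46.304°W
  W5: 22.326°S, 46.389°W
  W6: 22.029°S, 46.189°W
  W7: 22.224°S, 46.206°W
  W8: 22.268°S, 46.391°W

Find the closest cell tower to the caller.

W4

Distances from 22.195°S, 46.284°W:
W3: 15.708 km
W4: 4.606 km
W5: 18.161 km
W6: 20.913 km
W7: 8.664 km
W8: 13.700 km
Minimum: W4 at 4.606 km.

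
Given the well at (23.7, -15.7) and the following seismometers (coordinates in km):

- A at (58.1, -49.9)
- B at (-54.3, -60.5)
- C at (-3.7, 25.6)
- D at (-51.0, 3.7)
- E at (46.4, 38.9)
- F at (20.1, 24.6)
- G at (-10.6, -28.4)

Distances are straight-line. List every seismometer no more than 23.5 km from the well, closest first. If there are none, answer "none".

Distances from (23.7, -15.7):
A: √((34.4)² + (-34.2)²) = √(1183.360 + 1169.640) = 48.5 km
B: √((-78.0)² + (-44.8)²) = √(6084.000 + 2007.040) = 90.0 km
C: √((-27.4)² + (41.3)²) = √(750.760 + 1705.690) = 49.6 km
D: √((-74.7)² + (19.4)²) = √(5580.090 + 376.360) = 77.2 km
E: √((22.7)² + (54.6)²) = √(515.290 + 2981.160) = 59.1 km
F: √((-3.6)² + (40.3)²) = √(12.960 + 1624.090) = 40.5 km
G: √((-34.3)² + (-12.7)²) = √(1176.490 + 161.290) = 36.6 km
Threshold 23.5 km: none within range.

none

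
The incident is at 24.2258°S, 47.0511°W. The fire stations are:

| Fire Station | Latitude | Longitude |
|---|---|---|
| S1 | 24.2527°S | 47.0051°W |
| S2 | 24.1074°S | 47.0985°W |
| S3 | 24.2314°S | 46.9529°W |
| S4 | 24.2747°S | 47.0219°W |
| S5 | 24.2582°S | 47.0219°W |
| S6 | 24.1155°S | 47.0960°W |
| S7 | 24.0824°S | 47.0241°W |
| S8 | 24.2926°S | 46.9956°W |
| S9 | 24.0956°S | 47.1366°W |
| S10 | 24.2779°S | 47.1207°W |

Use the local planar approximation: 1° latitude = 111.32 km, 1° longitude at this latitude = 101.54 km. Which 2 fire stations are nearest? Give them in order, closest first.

Distances from 24.2258°S, 47.0511°W:
S1: 5.5483 km
S2: 14.0316 km
S3: 9.9907 km
S4: 6.1986 km
S5: 4.6690 km
S6: 13.0977 km
S7: 16.1970 km
S8: 9.3303 km
S9: 16.8951 km
S10: 9.1423 km
Sorted: S5 (4.6690 km) < S1 (5.5483 km) < S4 (6.1986 km) < S10 (9.1423 km) < …

S5, S1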